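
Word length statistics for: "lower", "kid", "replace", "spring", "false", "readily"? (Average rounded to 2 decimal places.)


Lengths: "lower"=5, "kid"=3, "replace"=7, "spring"=6, "false"=5, "readily"=7
Sum = 33, Count = 6
Average = 33/6 = 5.50
= avg=5.50, min=3, max=7


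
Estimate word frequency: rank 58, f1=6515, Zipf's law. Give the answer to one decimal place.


Zipf's law: f(r) = f(1) / r
f(1) = 6515
f(58) = 6515 / 58
= 112.3 occurrences


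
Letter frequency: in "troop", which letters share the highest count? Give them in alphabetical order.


Word: "troop"
Letter counts:
  'o': 2
  'p': 1
  'r': 1
  't': 1
Maximum count = 2
Most frequent = 'o' (2 times each)


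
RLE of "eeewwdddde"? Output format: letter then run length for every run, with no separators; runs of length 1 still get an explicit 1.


String: "eeewwdddde"
Scanning for consecutive runs:
  'e' x 3
  'w' x 2
  'd' x 4
  'e' x 1
RLE = "e3w2d4e1"


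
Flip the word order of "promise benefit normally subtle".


Original: "promise benefit normally subtle"
Words (1..n): promise | benefit | normally | subtle
Reversed (n..1): subtle | normally | benefit | promise
Result = "subtle normally benefit promise"


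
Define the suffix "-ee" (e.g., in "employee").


Suffix: -ee
Example: employee (employ + -ee)
Meaning = one who receives


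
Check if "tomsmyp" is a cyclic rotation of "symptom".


Word: "symptom", Candidate: "tomsmyp"
Method: check if candidate is substring of word+word
"symptomsymptom" contains "tomsmyp"? No
Is rotation = No


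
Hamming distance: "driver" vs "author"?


Comparing character by character (same length = 6):
  Pos 0: 'd' vs 'a' !=
  Pos 1: 'r' vs 'u' !=
  Pos 2: 'i' vs 't' !=
  Pos 3: 'v' vs 'h' !=
  Pos 4: 'e' vs 'o' !=
  Pos 5: 'r' vs 'r' =
Hamming distance = 5


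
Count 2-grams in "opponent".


Word: "opponent" (length 8)
Number of 2-grams = length - 2 + 1 = 8 - 2 + 1
= 7


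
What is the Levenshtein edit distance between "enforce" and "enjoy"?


Word 1: "enforce" (length 7)
Word 2: "enjoy" (length 5)
One optimal edit sequence (insert/delete/substitute each cost 1):
  1. keep 'e'
  2. keep 'n'
  3. substitute 'f' -> 'j'  (+1)
  4. keep 'o'
  5. delete 'r'  (+1)
  6. delete 'c'  (+1)
  7. substitute 'e' -> 'y'  (+1)
Total edit operations: 4
Edit distance = 4


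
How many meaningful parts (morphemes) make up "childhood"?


Word: "childhood"
Morphemes: child / -hood
Each morpheme carries meaning
= 2 morphemes


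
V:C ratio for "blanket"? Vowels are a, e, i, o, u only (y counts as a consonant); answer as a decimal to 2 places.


Word: "blanket"
Vowels (a,e,i,o,u): 2
Consonants: 5
Ratio = 2/5
= 0.40


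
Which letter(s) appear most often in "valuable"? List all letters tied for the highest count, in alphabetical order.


Word: "valuable"
Letter counts:
  'a': 2
  'b': 1
  'e': 1
  'l': 2
  'u': 1
  'v': 1
Maximum count = 2
Most frequent = 'a', 'l' (2 times each)


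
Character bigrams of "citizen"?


Word: "citizen" (length 7)
Number of bigrams = 7 - 2 + 1 = 6
  Position 0: "ci"
  Position 1: "it"
  Position 2: "ti"
  Position 3: "iz"
  Position 4: "ze"
  Position 5: "en"
Bigrams = "ci", "it", "ti", "iz", "ze", "en"


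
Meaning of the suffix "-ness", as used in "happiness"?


Suffix: -ness
Example: happiness = happy + -ness, with a spelling change
Meaning = state of being


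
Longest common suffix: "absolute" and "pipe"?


Word 1: "absolute"
Word 2: "pipe"
Comparing from end:
  Pos -1: 'e' == 'e'
  Pos -2: 't' != 'p' (stop)
LCS = "e" (length 1)


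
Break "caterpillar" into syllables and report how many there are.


Word: "caterpillar"
Syllable breakdown: cat · er · pil · lar
Counting: 4 parts
= 4 syllables


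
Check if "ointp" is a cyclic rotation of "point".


Word: "point", Candidate: "ointp"
Method: check if candidate is substring of word+word
"pointpoint" contains "ointp"? Yes
Is rotation = Yes


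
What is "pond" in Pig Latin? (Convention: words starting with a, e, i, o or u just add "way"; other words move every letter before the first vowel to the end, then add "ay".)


Word: "pond"
Starts with consonant(s) → move to end, add 'ay'
Consonant cluster: "p"
Pig Latin = "ondpay"


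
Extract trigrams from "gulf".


Word: "gulf" (length 4)
Number of trigrams = 4 - 3 + 1 = 2
  Position 0: "gul"
  Position 1: "ulf"
Trigrams = "gul", "ulf"


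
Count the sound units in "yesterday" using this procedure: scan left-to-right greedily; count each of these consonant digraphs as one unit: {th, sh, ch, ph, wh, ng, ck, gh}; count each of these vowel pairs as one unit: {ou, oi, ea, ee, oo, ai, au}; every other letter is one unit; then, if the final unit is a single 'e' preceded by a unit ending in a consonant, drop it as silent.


Word: "yesterday" (9 letters)
Left-to-right scan:
  [1] 'y' (letter)
  [2] 'e' (letter)
  [3] 's' (letter)
  [4] 't' (letter)
  [5] 'e' (letter)
  [6] 'r' (letter)
  [7] 'd' (letter)
  [8] 'a' (letter)
  [9] 'y' (letter)
Units from scan: 9
Sound units = 9 units


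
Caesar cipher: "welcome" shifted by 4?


Word: "welcome"
Shift: 4
Each letter → (letter + shift) mod 26:
  'w' (22) + 4 = 0 → 'a'
  'e' (4) + 4 = 8 → 'i'
  'l' (11) + 4 = 15 → 'p'
  'c' (2) + 4 = 6 → 'g'
  'o' (14) + 4 = 18 → 's'
  'm' (12) + 4 = 16 → 'q'
  'e' (4) + 4 = 8 → 'i'
Result = "aipgsqi"


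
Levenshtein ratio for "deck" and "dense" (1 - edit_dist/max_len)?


Word 1: "deck" (length 4)
Word 2: "dense" (length 5)
One optimal edit sequence:
  1. keep 'd'
  2. keep 'e'
  3. insert 'n'  (+1)
  4. substitute 'c' -> 's'  (+1)
  5. substitute 'k' -> 'e'  (+1)
Edit distance = 3
Max length = max(4, 5) = 5
Similarity = 1 - 3/5
= 0.4000


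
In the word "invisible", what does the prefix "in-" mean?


Prefix: in-
Example: invisible = in- + visible
Meaning = not / into


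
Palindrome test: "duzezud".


Word: "duzezud"
Reversed: "duzezud"
Forward == Backward? duzezud == duzezud
Palindrome = Yes


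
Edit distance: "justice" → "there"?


Word 1: "justice" (length 7)
Word 2: "there" (length 5)
One optimal edit sequence (insert/delete/substitute each cost 1):
  1. delete 'j'  (+1)
  2. delete 'u'  (+1)
  3. substitute 's' -> 't'  (+1)
  4. substitute 't' -> 'h'  (+1)
  5. substitute 'i' -> 'e'  (+1)
  6. substitute 'c' -> 'r'  (+1)
  7. keep 'e'
Total edit operations: 6
Edit distance = 6


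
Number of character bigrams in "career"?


Word: "career" (length 6)
Number of 2-grams = length - 2 + 1 = 6 - 2 + 1
= 5


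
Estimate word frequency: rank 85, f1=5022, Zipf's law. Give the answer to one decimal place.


Zipf's law: f(r) = f(1) / r
f(1) = 5022
f(85) = 5022 / 85
= 59.1 occurrences


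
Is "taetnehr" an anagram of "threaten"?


Word 1: "threaten" → sorted: aeehnrtt
Word 2: "taetnehr" → sorted: aeehnrtt
Same letters? aeehnrtt == aeehnrtt
Anagram = Yes


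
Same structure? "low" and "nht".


Pattern of "low": [0, 1, 2]
Pattern of "nht": [0, 1, 2]
Patterns match
Same pattern = Yes


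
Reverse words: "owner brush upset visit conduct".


Original: "owner brush upset visit conduct"
Words (1..n): owner | brush | upset | visit | conduct
Reversed (n..1): conduct | visit | upset | brush | owner
Result = "conduct visit upset brush owner"


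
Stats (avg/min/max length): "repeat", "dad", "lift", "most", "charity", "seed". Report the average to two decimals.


Lengths: "repeat"=6, "dad"=3, "lift"=4, "most"=4, "charity"=7, "seed"=4
Sum = 28, Count = 6
Average = 28/6 = 4.67
= avg=4.67, min=3, max=7


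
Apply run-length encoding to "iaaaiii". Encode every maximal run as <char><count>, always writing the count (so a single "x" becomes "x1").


String: "iaaaiii"
Scanning for consecutive runs:
  'i' x 1
  'a' x 3
  'i' x 3
RLE = "i1a3i3"


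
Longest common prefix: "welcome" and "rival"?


Word 1: "welcome"
Word 2: "rival"
Comparing from start:
  Pos 0: 'w' != 'r' (stop)
LCP = "" (length 0)


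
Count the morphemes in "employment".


Word: "employment"
Morphemes: employ + -ment
Each morpheme carries meaning
= 2 morphemes


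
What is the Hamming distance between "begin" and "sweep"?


Comparing character by character (same length = 5):
  Pos 0: 'b' vs 's' !=
  Pos 1: 'e' vs 'w' !=
  Pos 2: 'g' vs 'e' !=
  Pos 3: 'i' vs 'e' !=
  Pos 4: 'n' vs 'p' !=
Hamming distance = 5


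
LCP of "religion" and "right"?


Word 1: "religion"
Word 2: "right"
Comparing from start:
  Pos 0: 'r' == 'r'
  Pos 1: 'e' != 'i' (stop)
LCP = "r" (length 1)


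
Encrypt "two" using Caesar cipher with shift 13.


Word: "two"
Shift: 13
Each letter → (letter + shift) mod 26:
  't' (19) + 13 = 6 → 'g'
  'w' (22) + 13 = 9 → 'j'
  'o' (14) + 13 = 1 → 'b'
Result = "gjb"


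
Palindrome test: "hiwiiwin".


Word: "hiwiiwin"
Reversed: "niwiiwih"
Forward == Backward? hiwiiwin != niwiiwih
Palindrome = No


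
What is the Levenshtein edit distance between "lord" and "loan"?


Word 1: "lord" (length 4)
Word 2: "loan" (length 4)
One optimal edit sequence (insert/delete/substitute each cost 1):
  1. keep 'l'
  2. keep 'o'
  3. substitute 'r' -> 'a'  (+1)
  4. substitute 'd' -> 'n'  (+1)
Total edit operations: 2
Edit distance = 2


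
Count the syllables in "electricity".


Word: "electricity"
Syllable breakdown: e-lec-tric-i-ty
Counting: 5 parts
= 5 syllables


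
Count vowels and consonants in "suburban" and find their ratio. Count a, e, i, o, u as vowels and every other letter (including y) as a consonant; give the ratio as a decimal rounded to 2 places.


Word: "suburban"
Vowels (a,e,i,o,u): 3
Consonants: 5
Ratio = 3/5
= 0.60


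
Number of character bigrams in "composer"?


Word: "composer" (length 8)
Number of 2-grams = length - 2 + 1 = 8 - 2 + 1
= 7


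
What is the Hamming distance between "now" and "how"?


Comparing character by character (same length = 3):
  Pos 0: 'n' vs 'h' !=
  Pos 1: 'o' vs 'o' =
  Pos 2: 'w' vs 'w' =
Hamming distance = 1


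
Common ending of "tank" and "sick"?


Word 1: "tank"
Word 2: "sick"
Comparing from end:
  Pos -1: 'k' == 'k'
  Pos -2: 'n' != 'c' (stop)
LCS = "k" (length 1)


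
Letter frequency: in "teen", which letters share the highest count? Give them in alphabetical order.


Word: "teen"
Letter counts:
  'e': 2
  'n': 1
  't': 1
Maximum count = 2
Most frequent = 'e' (2 times each)


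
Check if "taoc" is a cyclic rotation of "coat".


Word: "coat", Candidate: "taoc"
Method: check if candidate is substring of word+word
"coatcoat" contains "taoc"? No
Is rotation = No


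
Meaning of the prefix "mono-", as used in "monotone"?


Prefix: mono-
As in: monotone -> mono- + tone
Meaning = one


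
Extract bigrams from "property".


Word: "property" (length 8)
Number of bigrams = 8 - 2 + 1 = 7
  Position 0: "pr"
  Position 1: "ro"
  Position 2: "op"
  Position 3: "pe"
  Position 4: "er"
  Position 5: "rt"
  Position 6: "ty"
Bigrams = "pr", "ro", "op", "pe", "er", "rt", "ty"


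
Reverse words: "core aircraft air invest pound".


Original: "core aircraft air invest pound"
Words (1..n): core | aircraft | air | invest | pound
Reversed (n..1): pound | invest | air | aircraft | core
Result = "pound invest air aircraft core"


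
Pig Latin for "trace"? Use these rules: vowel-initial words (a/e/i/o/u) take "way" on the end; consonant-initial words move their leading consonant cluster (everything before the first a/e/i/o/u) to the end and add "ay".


Word: "trace"
Starts with consonant(s) → move to end, add 'ay'
Consonant cluster: "tr"
Pig Latin = "acetray"


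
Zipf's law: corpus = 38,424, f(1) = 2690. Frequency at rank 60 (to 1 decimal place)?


Zipf's law: f(r) = f(1) / r
f(1) = 2690
f(60) = 2690 / 60
= 44.8 occurrences


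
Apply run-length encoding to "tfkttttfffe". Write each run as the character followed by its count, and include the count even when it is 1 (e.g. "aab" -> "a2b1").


String: "tfkttttfffe"
Scanning for consecutive runs:
  't' x 1
  'f' x 1
  'k' x 1
  't' x 4
  'f' x 3
  'e' x 1
RLE = "t1f1k1t4f3e1"


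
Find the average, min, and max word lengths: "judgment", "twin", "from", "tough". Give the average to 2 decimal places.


Lengths: "judgment"=8, "twin"=4, "from"=4, "tough"=5
Sum = 21, Count = 4
Average = 21/4 = 5.25
= avg=5.25, min=4, max=8


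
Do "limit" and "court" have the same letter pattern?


Pattern of "limit": [0, 1, 2, 1, 3]
Pattern of "court": [0, 1, 2, 3, 4]
Patterns do not match
Same pattern = No


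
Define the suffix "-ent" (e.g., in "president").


Suffix: -ent
Example: president (preside + -ent, with a spelling change)
Meaning = one who / that which


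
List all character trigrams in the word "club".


Word: "club" (length 4)
Number of trigrams = 4 - 3 + 1 = 2
  Position 0: "clu"
  Position 1: "lub"
Trigrams = "clu", "lub"


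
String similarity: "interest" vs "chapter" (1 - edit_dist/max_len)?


Word 1: "interest" (length 8)
Word 2: "chapter" (length 7)
One optimal edit sequence:
  1. substitute 'i' -> 'c'  (+1)
  2. substitute 'n' -> 'h'  (+1)
  3. substitute 't' -> 'a'  (+1)
  4. substitute 'e' -> 'p'  (+1)
  5. substitute 'r' -> 't'  (+1)
  6. keep 'e'
  7. delete 's'  (+1)
  8. substitute 't' -> 'r'  (+1)
Edit distance = 7
Max length = max(8, 7) = 8
Similarity = 1 - 7/8
= 0.1250


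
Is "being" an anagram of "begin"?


Word 1: "begin" → sorted: begin
Word 2: "being" → sorted: begin
Same letters? begin == begin
Anagram = Yes


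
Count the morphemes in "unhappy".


Word: "unhappy"
Morphemes: un- + happy
Each morpheme carries meaning
= 2 morphemes


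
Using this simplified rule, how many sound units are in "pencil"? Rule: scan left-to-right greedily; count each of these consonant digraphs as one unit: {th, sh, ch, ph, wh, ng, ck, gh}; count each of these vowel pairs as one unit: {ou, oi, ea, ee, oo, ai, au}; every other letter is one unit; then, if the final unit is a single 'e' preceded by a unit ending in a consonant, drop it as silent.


Word: "pencil" (6 letters)
Left-to-right scan:
  1. 'p' (letter)
  2. 'e' (letter)
  3. 'n' (letter)
  4. 'c' (letter)
  5. 'i' (letter)
  6. 'l' (letter)
Units from scan: 6
Sound units = 6 units


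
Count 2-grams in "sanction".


Word: "sanction" (length 8)
Number of 2-grams = length - 2 + 1 = 8 - 2 + 1
= 7


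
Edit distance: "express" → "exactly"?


Word 1: "express" (length 7)
Word 2: "exactly" (length 7)
One optimal edit sequence (insert/delete/substitute each cost 1):
  1. keep 'e'
  2. keep 'x'
  3. substitute 'p' -> 'a'  (+1)
  4. substitute 'r' -> 'c'  (+1)
  5. substitute 'e' -> 't'  (+1)
  6. substitute 's' -> 'l'  (+1)
  7. substitute 's' -> 'y'  (+1)
Total edit operations: 5
Edit distance = 5


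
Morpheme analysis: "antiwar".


Word: "antiwar"
Morphemes: anti- + war
Each morpheme carries meaning
= 2 morphemes


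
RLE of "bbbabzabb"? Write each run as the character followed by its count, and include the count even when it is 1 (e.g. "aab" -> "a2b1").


String: "bbbabzabb"
Scanning for consecutive runs:
  'b' x 3
  'a' x 1
  'b' x 1
  'z' x 1
  'a' x 1
  'b' x 2
RLE = "b3a1b1z1a1b2"


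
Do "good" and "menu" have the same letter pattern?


Pattern of "good": [0, 1, 1, 2]
Pattern of "menu": [0, 1, 2, 3]
Patterns do not match
Same pattern = No


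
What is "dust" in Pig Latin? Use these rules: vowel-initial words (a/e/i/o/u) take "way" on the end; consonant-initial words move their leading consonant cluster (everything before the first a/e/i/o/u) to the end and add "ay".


Word: "dust"
Starts with consonant(s) → move to end, add 'ay'
Consonant cluster: "d"
Pig Latin = "ustday"


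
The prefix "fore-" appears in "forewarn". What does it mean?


Prefix: fore-
Example: forewarn (fore- + warn)
Meaning = before


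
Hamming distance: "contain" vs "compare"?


Comparing character by character (same length = 7):
  Pos 0: 'c' vs 'c' =
  Pos 1: 'o' vs 'o' =
  Pos 2: 'n' vs 'm' !=
  Pos 3: 't' vs 'p' !=
  Pos 4: 'a' vs 'a' =
  Pos 5: 'i' vs 'r' !=
  Pos 6: 'n' vs 'e' !=
Hamming distance = 4


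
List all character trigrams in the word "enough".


Word: "enough" (length 6)
Number of trigrams = 6 - 3 + 1 = 4
  Position 0: "eno"
  Position 1: "nou"
  Position 2: "oug"
  Position 3: "ugh"
Trigrams = "eno", "nou", "oug", "ugh"


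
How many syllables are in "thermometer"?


Word: "thermometer"
Syllable breakdown: ther · mom · e · ter
Counting: 4 parts
= 4 syllables


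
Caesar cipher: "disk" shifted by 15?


Word: "disk"
Shift: 15
Each letter → (letter + shift) mod 26:
  'd' (3) + 15 = 18 → 's'
  'i' (8) + 15 = 23 → 'x'
  's' (18) + 15 = 7 → 'h'
  'k' (10) + 15 = 25 → 'z'
Result = "sxhz"


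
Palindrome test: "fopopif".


Word: "fopopif"
Reversed: "fipopof"
Forward == Backward? fopopif != fipopof
Palindrome = No


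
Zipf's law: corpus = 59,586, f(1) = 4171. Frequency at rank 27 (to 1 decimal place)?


Zipf's law: f(r) = f(1) / r
f(1) = 4171
f(27) = 4171 / 27
= 154.5 occurrences


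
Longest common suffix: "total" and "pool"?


Word 1: "total"
Word 2: "pool"
Comparing from end:
  Pos -1: 'l' == 'l'
  Pos -2: 'a' != 'o' (stop)
LCS = "l" (length 1)


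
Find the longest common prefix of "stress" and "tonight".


Word 1: "stress"
Word 2: "tonight"
Comparing from start:
  Pos 0: 's' != 't' (stop)
LCP = "" (length 0)


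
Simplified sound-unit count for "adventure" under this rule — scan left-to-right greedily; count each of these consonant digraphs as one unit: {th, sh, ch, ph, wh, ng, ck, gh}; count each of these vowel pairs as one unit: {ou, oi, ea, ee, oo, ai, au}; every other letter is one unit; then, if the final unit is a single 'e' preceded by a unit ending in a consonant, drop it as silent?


Word: "adventure" (9 letters)
Left-to-right scan:
  1. 'a' (letter)
  2. 'd' (letter)
  3. 'v' (letter)
  4. 'e' (letter)
  5. 'n' (letter)
  6. 't' (letter)
  7. 'u' (letter)
  8. 'r' (letter)
  9. 'e' (letter)
Units from scan: 9
Final unit is 'e' after a consonant -> drop as silent (-1)
Sound units = 8 units


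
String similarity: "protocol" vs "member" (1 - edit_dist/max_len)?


Word 1: "protocol" (length 8)
Word 2: "member" (length 6)
One optimal edit sequence:
  1. delete 'p'  (+1)
  2. delete 'r'  (+1)
  3. substitute 'o' -> 'm'  (+1)
  4. substitute 't' -> 'e'  (+1)
  5. substitute 'o' -> 'm'  (+1)
  6. substitute 'c' -> 'b'  (+1)
  7. substitute 'o' -> 'e'  (+1)
  8. substitute 'l' -> 'r'  (+1)
Edit distance = 8
Max length = max(8, 6) = 8
Similarity = 1 - 8/8
= 0.0000


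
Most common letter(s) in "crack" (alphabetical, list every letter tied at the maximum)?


Word: "crack"
Letter counts:
  'a': 1
  'c': 2
  'k': 1
  'r': 1
Maximum count = 2
Most frequent = 'c' (2 times each)


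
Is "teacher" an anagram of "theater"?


Word 1: "theater" → sorted: aeehrtt
Word 2: "teacher" → sorted: aceehrt
Same letters? aeehrtt != aceehrt
Anagram = No


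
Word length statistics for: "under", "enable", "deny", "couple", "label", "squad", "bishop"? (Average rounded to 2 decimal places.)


Lengths: "under"=5, "enable"=6, "deny"=4, "couple"=6, "label"=5, "squad"=5, "bishop"=6
Sum = 37, Count = 7
Average = 37/7 = 5.29
= avg=5.29, min=4, max=6


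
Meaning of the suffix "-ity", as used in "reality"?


Suffix: -ity
Example: reality (real + -ity)
Meaning = quality of


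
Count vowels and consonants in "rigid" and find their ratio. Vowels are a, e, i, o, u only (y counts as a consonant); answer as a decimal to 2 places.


Word: "rigid"
Vowels (a,e,i,o,u): 2
Consonants: 3
Ratio = 2/3
= 0.67


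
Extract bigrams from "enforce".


Word: "enforce" (length 7)
Number of bigrams = 7 - 2 + 1 = 6
  Position 0: "en"
  Position 1: "nf"
  Position 2: "fo"
  Position 3: "or"
  Position 4: "rc"
  Position 5: "ce"
Bigrams = "en", "nf", "fo", "or", "rc", "ce"


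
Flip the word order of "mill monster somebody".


Original: "mill monster somebody"
Words (1..n): mill | monster | somebody
Reversed (n..1): somebody | monster | mill
Result = "somebody monster mill"


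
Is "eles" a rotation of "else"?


Word: "else", Candidate: "eles"
Method: check if candidate is substring of word+word
"elseelse" contains "eles"? No
Is rotation = No


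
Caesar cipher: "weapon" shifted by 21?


Word: "weapon"
Shift: 21
Each letter → (letter + shift) mod 26:
  'w' (22) + 21 = 17 → 'r'
  'e' (4) + 21 = 25 → 'z'
  'a' (0) + 21 = 21 → 'v'
  'p' (15) + 21 = 10 → 'k'
  'o' (14) + 21 = 9 → 'j'
  'n' (13) + 21 = 8 → 'i'
Result = "rzvkji"


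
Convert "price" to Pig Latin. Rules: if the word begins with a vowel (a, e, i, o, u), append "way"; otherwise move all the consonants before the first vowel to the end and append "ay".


Word: "price"
Starts with consonant(s) → move to end, add 'ay'
Consonant cluster: "pr"
Pig Latin = "icepray"


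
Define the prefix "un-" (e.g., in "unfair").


Prefix: un-
As in: unfair -> un- + fair
Meaning = not / reverse


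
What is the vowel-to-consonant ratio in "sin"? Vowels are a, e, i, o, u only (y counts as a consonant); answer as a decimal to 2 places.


Word: "sin"
Vowels (a,e,i,o,u): 1
Consonants: 2
Ratio = 1/2
= 0.50


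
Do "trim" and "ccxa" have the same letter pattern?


Pattern of "trim": [0, 1, 2, 3]
Pattern of "ccxa": [0, 0, 1, 2]
Patterns do not match
Same pattern = No


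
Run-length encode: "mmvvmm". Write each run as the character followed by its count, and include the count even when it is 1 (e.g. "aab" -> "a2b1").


String: "mmvvmm"
Scanning for consecutive runs:
  'm' x 2
  'v' x 2
  'm' x 2
RLE = "m2v2m2"


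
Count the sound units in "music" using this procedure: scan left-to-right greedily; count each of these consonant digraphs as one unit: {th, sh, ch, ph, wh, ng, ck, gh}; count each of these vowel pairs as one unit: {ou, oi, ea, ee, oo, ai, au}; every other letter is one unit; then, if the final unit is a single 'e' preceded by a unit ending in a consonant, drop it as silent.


Word: "music" (5 letters)
Left-to-right scan:
  1. 'm' (letter)
  2. 'u' (letter)
  3. 's' (letter)
  4. 'i' (letter)
  5. 'c' (letter)
Units from scan: 5
Sound units = 5 units


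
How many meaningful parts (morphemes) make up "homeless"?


Word: "homeless"
Morphemes: home / -less
Each morpheme carries meaning
= 2 morphemes


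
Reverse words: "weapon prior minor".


Original: "weapon prior minor"
Words (1..n): weapon | prior | minor
Reversed (n..1): minor | prior | weapon
Result = "minor prior weapon"


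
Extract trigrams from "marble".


Word: "marble" (length 6)
Number of trigrams = 6 - 3 + 1 = 4
  Position 0: "mar"
  Position 1: "arb"
  Position 2: "rbl"
  Position 3: "ble"
Trigrams = "mar", "arb", "rbl", "ble"


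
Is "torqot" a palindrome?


Word: "torqot"
Reversed: "toqrot"
Forward == Backward? torqot != toqrot
Palindrome = No


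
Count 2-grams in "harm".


Word: "harm" (length 4)
Number of 2-grams = length - 2 + 1 = 4 - 2 + 1
= 3


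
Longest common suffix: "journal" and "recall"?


Word 1: "journal"
Word 2: "recall"
Comparing from end:
  Pos -1: 'l' == 'l'
  Pos -2: 'a' != 'l' (stop)
LCS = "l" (length 1)


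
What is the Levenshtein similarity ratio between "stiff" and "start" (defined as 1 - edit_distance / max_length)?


Word 1: "stiff" (length 5)
Word 2: "start" (length 5)
One optimal edit sequence:
  1. keep 's'
  2. keep 't'
  3. substitute 'i' -> 'a'  (+1)
  4. substitute 'f' -> 'r'  (+1)
  5. substitute 'f' -> 't'  (+1)
Edit distance = 3
Max length = max(5, 5) = 5
Similarity = 1 - 3/5
= 0.4000


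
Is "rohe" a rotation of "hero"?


Word: "hero", Candidate: "rohe"
Method: check if candidate is substring of word+word
"herohero" contains "rohe"? Yes
Is rotation = Yes


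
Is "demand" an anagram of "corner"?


Word 1: "corner" → sorted: cenorr
Word 2: "demand" → sorted: addemn
Same letters? cenorr != addemn
Anagram = No


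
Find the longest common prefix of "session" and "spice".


Word 1: "session"
Word 2: "spice"
Comparing from start:
  Pos 0: 's' == 's'
  Pos 1: 'e' != 'p' (stop)
LCP = "s" (length 1)


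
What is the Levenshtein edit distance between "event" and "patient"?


Word 1: "event" (length 5)
Word 2: "patient" (length 7)
One optimal edit sequence (insert/delete/substitute each cost 1):
  1. insert 'p'  (+1)
  2. insert 'a'  (+1)
  3. substitute 'e' -> 't'  (+1)
  4. substitute 'v' -> 'i'  (+1)
  5. keep 'e'
  6. keep 'n'
  7. keep 't'
Total edit operations: 4
Edit distance = 4


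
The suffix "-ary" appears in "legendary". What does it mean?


Suffix: -ary
Example: legendary = legend + -ary
Meaning = relating to


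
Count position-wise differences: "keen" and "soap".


Comparing character by character (same length = 4):
  Pos 0: 'k' vs 's' !=
  Pos 1: 'e' vs 'o' !=
  Pos 2: 'e' vs 'a' !=
  Pos 3: 'n' vs 'p' !=
Hamming distance = 4


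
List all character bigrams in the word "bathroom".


Word: "bathroom" (length 8)
Number of bigrams = 8 - 2 + 1 = 7
  Position 0: "ba"
  Position 1: "at"
  Position 2: "th"
  Position 3: "hr"
  Position 4: "ro"
  Position 5: "oo"
  Position 6: "om"
Bigrams = "ba", "at", "th", "hr", "ro", "oo", "om"


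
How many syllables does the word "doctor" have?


Word: "doctor"
Syllable breakdown: doc-tor
Counting: 2 parts
= 2 syllables


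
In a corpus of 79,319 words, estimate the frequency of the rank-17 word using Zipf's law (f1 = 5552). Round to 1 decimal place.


Zipf's law: f(r) = f(1) / r
f(1) = 5552
f(17) = 5552 / 17
= 326.6 occurrences


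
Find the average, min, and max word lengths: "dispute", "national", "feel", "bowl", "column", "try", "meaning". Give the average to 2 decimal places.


Lengths: "dispute"=7, "national"=8, "feel"=4, "bowl"=4, "column"=6, "try"=3, "meaning"=7
Sum = 39, Count = 7
Average = 39/7 = 5.57
= avg=5.57, min=3, max=8


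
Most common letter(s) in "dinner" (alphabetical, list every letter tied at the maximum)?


Word: "dinner"
Letter counts:
  'd': 1
  'e': 1
  'i': 1
  'n': 2
  'r': 1
Maximum count = 2
Most frequent = 'n' (2 times each)


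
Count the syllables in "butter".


Word: "butter"
Syllable breakdown: but | ter
Counting: 2 parts
= 2 syllables


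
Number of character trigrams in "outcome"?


Word: "outcome" (length 7)
Number of 3-grams = length - 3 + 1 = 7 - 3 + 1
= 5


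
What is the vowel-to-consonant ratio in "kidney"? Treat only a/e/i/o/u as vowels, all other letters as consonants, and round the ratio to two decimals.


Word: "kidney"
Vowels (a,e,i,o,u): 2
Consonants: 4
Ratio = 2/4
= 0.50


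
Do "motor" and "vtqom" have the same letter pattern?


Pattern of "motor": [0, 1, 2, 1, 3]
Pattern of "vtqom": [0, 1, 2, 3, 4]
Patterns do not match
Same pattern = No


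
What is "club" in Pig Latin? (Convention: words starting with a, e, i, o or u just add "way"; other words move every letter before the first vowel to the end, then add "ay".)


Word: "club"
Starts with consonant(s) → move to end, add 'ay'
Consonant cluster: "cl"
Pig Latin = "ubclay"


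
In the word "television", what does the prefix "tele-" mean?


Prefix: tele-
Example: television = tele- + vision
Meaning = distant


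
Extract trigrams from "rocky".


Word: "rocky" (length 5)
Number of trigrams = 5 - 3 + 1 = 3
  Position 0: "roc"
  Position 1: "ock"
  Position 2: "cky"
Trigrams = "roc", "ock", "cky"


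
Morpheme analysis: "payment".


Word: "payment"
Morphemes: pay | -ment
Each morpheme carries meaning
= 2 morphemes


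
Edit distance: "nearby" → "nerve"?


Word 1: "nearby" (length 6)
Word 2: "nerve" (length 5)
One optimal edit sequence (insert/delete/substitute each cost 1):
  1. keep 'n'
  2. keep 'e'
  3. delete 'a'  (+1)
  4. keep 'r'
  5. substitute 'b' -> 'v'  (+1)
  6. substitute 'y' -> 'e'  (+1)
Total edit operations: 3
Edit distance = 3


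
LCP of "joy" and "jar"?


Word 1: "joy"
Word 2: "jar"
Comparing from start:
  Pos 0: 'j' == 'j'
  Pos 1: 'o' != 'a' (stop)
LCP = "j" (length 1)


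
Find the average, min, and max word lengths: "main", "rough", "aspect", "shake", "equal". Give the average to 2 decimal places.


Lengths: "main"=4, "rough"=5, "aspect"=6, "shake"=5, "equal"=5
Sum = 25, Count = 5
Average = 25/5 = 5.00
= avg=5.00, min=4, max=6


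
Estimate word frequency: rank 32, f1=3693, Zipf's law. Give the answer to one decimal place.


Zipf's law: f(r) = f(1) / r
f(1) = 3693
f(32) = 3693 / 32
= 115.4 occurrences


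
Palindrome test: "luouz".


Word: "luouz"
Reversed: "zuoul"
Forward == Backward? luouz != zuoul
Palindrome = No


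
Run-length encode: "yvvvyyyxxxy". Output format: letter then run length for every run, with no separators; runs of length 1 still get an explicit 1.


String: "yvvvyyyxxxy"
Scanning for consecutive runs:
  'y' x 1
  'v' x 3
  'y' x 3
  'x' x 3
  'y' x 1
RLE = "y1v3y3x3y1"


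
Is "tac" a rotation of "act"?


Word: "act", Candidate: "tac"
Method: check if candidate is substring of word+word
"actact" contains "tac"? Yes
Is rotation = Yes


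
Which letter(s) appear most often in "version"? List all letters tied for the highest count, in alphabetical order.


Word: "version"
Letter counts:
  'e': 1
  'i': 1
  'n': 1
  'o': 1
  'r': 1
  's': 1
  'v': 1
Maximum count = 1
Most frequent = 'e', 'i', 'n', 'o', 'r', 's', 'v' (1 time each)


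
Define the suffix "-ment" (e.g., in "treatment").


Suffix: -ment
Example: treatment (treat + -ment)
Meaning = result of action


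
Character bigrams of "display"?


Word: "display" (length 7)
Number of bigrams = 7 - 2 + 1 = 6
  Position 0: "di"
  Position 1: "is"
  Position 2: "sp"
  Position 3: "pl"
  Position 4: "la"
  Position 5: "ay"
Bigrams = "di", "is", "sp", "pl", "la", "ay"


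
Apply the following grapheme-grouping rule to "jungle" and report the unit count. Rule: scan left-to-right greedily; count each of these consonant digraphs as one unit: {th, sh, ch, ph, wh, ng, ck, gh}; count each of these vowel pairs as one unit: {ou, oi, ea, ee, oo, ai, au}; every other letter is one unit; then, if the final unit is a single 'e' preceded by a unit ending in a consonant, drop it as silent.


Word: "jungle" (6 letters)
Left-to-right scan:
  (1) 'j' (letter)
  (2) 'u' (letter)
  (3) 'ng' (digraph)
  (4) 'l' (letter)
  (5) 'e' (letter)
Units from scan: 5
Final unit is 'e' after a consonant -> drop as silent (-1)
Sound units = 4 units


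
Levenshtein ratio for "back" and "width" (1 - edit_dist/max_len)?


Word 1: "back" (length 4)
Word 2: "width" (length 5)
One optimal edit sequence:
  1. insert 'w'  (+1)
  2. substitute 'b' -> 'i'  (+1)
  3. substitute 'a' -> 'd'  (+1)
  4. substitute 'c' -> 't'  (+1)
  5. substitute 'k' -> 'h'  (+1)
Edit distance = 5
Max length = max(4, 5) = 5
Similarity = 1 - 5/5
= 0.0000


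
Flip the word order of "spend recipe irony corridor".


Original: "spend recipe irony corridor"
Words (1..n): spend | recipe | irony | corridor
Reversed (n..1): corridor | irony | recipe | spend
Result = "corridor irony recipe spend"


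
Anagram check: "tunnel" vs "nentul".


Word 1: "tunnel" → sorted: elnntu
Word 2: "nentul" → sorted: elnntu
Same letters? elnntu == elnntu
Anagram = Yes


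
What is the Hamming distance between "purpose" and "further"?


Comparing character by character (same length = 7):
  Pos 0: 'p' vs 'f' !=
  Pos 1: 'u' vs 'u' =
  Pos 2: 'r' vs 'r' =
  Pos 3: 'p' vs 't' !=
  Pos 4: 'o' vs 'h' !=
  Pos 5: 's' vs 'e' !=
  Pos 6: 'e' vs 'r' !=
Hamming distance = 5


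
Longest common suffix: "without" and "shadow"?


Word 1: "without"
Word 2: "shadow"
Comparing from end:
  Pos -1: 't' != 'w' (stop)
LCS = "" (length 0)


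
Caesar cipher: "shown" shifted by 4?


Word: "shown"
Shift: 4
Each letter → (letter + shift) mod 26:
  's' (18) + 4 = 22 → 'w'
  'h' (7) + 4 = 11 → 'l'
  'o' (14) + 4 = 18 → 's'
  'w' (22) + 4 = 0 → 'a'
  'n' (13) + 4 = 17 → 'r'
Result = "wlsar"


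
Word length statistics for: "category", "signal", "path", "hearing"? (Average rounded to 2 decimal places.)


Lengths: "category"=8, "signal"=6, "path"=4, "hearing"=7
Sum = 25, Count = 4
Average = 25/4 = 6.25
= avg=6.25, min=4, max=8


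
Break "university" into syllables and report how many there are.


Word: "university"
Syllable breakdown: u | ni | ver | si | ty
Counting: 5 parts
= 5 syllables


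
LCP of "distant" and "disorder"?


Word 1: "distant"
Word 2: "disorder"
Comparing from start:
  Pos 0: 'd' == 'd'
  Pos 1: 'i' == 'i'
  Pos 2: 's' == 's'
  Pos 3: 't' != 'o' (stop)
LCP = "dis" (length 3)


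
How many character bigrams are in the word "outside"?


Word: "outside" (length 7)
Number of 2-grams = length - 2 + 1 = 7 - 2 + 1
= 6


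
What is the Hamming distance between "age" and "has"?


Comparing character by character (same length = 3):
  Pos 0: 'a' vs 'h' !=
  Pos 1: 'g' vs 'a' !=
  Pos 2: 'e' vs 's' !=
Hamming distance = 3


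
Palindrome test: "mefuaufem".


Word: "mefuaufem"
Reversed: "mefuaufem"
Forward == Backward? mefuaufem == mefuaufem
Palindrome = Yes


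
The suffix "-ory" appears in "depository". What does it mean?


Suffix: -ory
As in: depository -> deposit + -ory
Meaning = relating to / place for


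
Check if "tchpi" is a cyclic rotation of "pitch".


Word: "pitch", Candidate: "tchpi"
Method: check if candidate is substring of word+word
"pitchpitch" contains "tchpi"? Yes
Is rotation = Yes


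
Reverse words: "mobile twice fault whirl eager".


Original: "mobile twice fault whirl eager"
Words (1..n): mobile | twice | fault | whirl | eager
Reversed (n..1): eager | whirl | fault | twice | mobile
Result = "eager whirl fault twice mobile"


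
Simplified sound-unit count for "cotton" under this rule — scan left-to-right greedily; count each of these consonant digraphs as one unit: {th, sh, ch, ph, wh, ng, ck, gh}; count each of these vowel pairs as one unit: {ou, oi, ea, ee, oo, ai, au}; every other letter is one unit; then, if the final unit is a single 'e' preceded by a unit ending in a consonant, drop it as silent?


Word: "cotton" (6 letters)
Left-to-right scan:
  [1] 'c' (letter)
  [2] 'o' (letter)
  [3] 't' (letter)
  [4] 't' (letter)
  [5] 'o' (letter)
  [6] 'n' (letter)
Units from scan: 6
Sound units = 6 units


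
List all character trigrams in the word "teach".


Word: "teach" (length 5)
Number of trigrams = 5 - 3 + 1 = 3
  Position 0: "tea"
  Position 1: "eac"
  Position 2: "ach"
Trigrams = "tea", "eac", "ach"


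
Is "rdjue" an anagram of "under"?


Word 1: "under" → sorted: denru
Word 2: "rdjue" → sorted: dejru
Same letters? denru != dejru
Anagram = No


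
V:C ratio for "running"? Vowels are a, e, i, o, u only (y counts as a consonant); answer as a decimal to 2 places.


Word: "running"
Vowels (a,e,i,o,u): 2
Consonants: 5
Ratio = 2/5
= 0.40


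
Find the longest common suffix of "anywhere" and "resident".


Word 1: "anywhere"
Word 2: "resident"
Comparing from end:
  Pos -1: 'e' != 't' (stop)
LCS = "" (length 0)


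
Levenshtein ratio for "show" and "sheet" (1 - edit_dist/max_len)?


Word 1: "show" (length 4)
Word 2: "sheet" (length 5)
One optimal edit sequence:
  1. keep 's'
  2. keep 'h'
  3. insert 'e'  (+1)
  4. substitute 'o' -> 'e'  (+1)
  5. substitute 'w' -> 't'  (+1)
Edit distance = 3
Max length = max(4, 5) = 5
Similarity = 1 - 3/5
= 0.4000


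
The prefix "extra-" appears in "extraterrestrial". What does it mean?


Prefix: extra-
Example: extraterrestrial = extra- + terrestrial
Meaning = beyond


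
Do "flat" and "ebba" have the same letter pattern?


Pattern of "flat": [0, 1, 2, 3]
Pattern of "ebba": [0, 1, 1, 2]
Patterns do not match
Same pattern = No


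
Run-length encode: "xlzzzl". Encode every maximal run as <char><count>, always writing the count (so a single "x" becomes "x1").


String: "xlzzzl"
Scanning for consecutive runs:
  'x' x 1
  'l' x 1
  'z' x 3
  'l' x 1
RLE = "x1l1z3l1"


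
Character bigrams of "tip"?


Word: "tip" (length 3)
Number of bigrams = 3 - 2 + 1 = 2
  Position 0: "ti"
  Position 1: "ip"
Bigrams = "ti", "ip"


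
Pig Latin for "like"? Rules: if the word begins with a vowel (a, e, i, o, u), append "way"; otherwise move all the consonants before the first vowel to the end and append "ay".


Word: "like"
Starts with consonant(s) → move to end, add 'ay'
Consonant cluster: "l"
Pig Latin = "ikelay"


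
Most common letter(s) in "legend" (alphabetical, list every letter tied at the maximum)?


Word: "legend"
Letter counts:
  'd': 1
  'e': 2
  'g': 1
  'l': 1
  'n': 1
Maximum count = 2
Most frequent = 'e' (2 times each)


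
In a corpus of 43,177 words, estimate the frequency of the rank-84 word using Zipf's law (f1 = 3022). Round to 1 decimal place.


Zipf's law: f(r) = f(1) / r
f(1) = 3022
f(84) = 3022 / 84
= 36.0 occurrences


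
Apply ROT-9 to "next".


Word: "next"
Shift: 9
Each letter → (letter + shift) mod 26:
  'n' (13) + 9 = 22 → 'w'
  'e' (4) + 9 = 13 → 'n'
  'x' (23) + 9 = 6 → 'g'
  't' (19) + 9 = 2 → 'c'
Result = "wngc"


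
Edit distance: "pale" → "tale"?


Word 1: "pale" (length 4)
Word 2: "tale" (length 4)
One optimal edit sequence (insert/delete/substitute each cost 1):
  1. substitute 'p' -> 't'  (+1)
  2. keep 'a'
  3. keep 'l'
  4. keep 'e'
Total edit operations: 1
Edit distance = 1


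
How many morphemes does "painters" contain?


Word: "painters"
Morphemes: paint / -er / -s
Each morpheme carries meaning
= 3 morphemes


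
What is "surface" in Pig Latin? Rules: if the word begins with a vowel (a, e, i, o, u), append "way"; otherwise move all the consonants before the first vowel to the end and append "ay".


Word: "surface"
Starts with consonant(s) → move to end, add 'ay'
Consonant cluster: "s"
Pig Latin = "urfacesay"


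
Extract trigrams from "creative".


Word: "creative" (length 8)
Number of trigrams = 8 - 3 + 1 = 6
  Position 0: "cre"
  Position 1: "rea"
  Position 2: "eat"
  Position 3: "ati"
  Position 4: "tiv"
  Position 5: "ive"
Trigrams = "cre", "rea", "eat", "ati", "tiv", "ive"


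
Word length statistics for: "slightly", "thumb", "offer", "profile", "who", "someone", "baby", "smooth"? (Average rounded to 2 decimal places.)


Lengths: "slightly"=8, "thumb"=5, "offer"=5, "profile"=7, "who"=3, "someone"=7, "baby"=4, "smooth"=6
Sum = 45, Count = 8
Average = 45/8 = 5.63
= avg=5.63, min=3, max=8


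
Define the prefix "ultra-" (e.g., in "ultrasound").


Prefix: ultra-
Example: ultrasound (ultra- + sound)
Meaning = beyond


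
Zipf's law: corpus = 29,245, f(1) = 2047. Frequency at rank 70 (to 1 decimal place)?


Zipf's law: f(r) = f(1) / r
f(1) = 2047
f(70) = 2047 / 70
= 29.2 occurrences


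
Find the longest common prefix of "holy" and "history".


Word 1: "holy"
Word 2: "history"
Comparing from start:
  Pos 0: 'h' == 'h'
  Pos 1: 'o' != 'i' (stop)
LCP = "h" (length 1)


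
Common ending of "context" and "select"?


Word 1: "context"
Word 2: "select"
Comparing from end:
  Pos -1: 't' == 't'
  Pos -2: 'x' != 'c' (stop)
LCS = "t" (length 1)


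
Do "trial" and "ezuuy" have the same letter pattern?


Pattern of "trial": [0, 1, 2, 3, 4]
Pattern of "ezuuy": [0, 1, 2, 2, 3]
Patterns do not match
Same pattern = No


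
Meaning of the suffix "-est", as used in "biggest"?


Suffix: -est
As in: biggest -> big + -est, with a spelling change
Meaning = most


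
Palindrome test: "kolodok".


Word: "kolodok"
Reversed: "kodolok"
Forward == Backward? kolodok != kodolok
Palindrome = No


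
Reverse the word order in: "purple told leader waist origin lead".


Original: "purple told leader waist origin lead"
Words (1..n): purple | told | leader | waist | origin | lead
Reversed (n..1): lead | origin | waist | leader | told | purple
Result = "lead origin waist leader told purple"
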